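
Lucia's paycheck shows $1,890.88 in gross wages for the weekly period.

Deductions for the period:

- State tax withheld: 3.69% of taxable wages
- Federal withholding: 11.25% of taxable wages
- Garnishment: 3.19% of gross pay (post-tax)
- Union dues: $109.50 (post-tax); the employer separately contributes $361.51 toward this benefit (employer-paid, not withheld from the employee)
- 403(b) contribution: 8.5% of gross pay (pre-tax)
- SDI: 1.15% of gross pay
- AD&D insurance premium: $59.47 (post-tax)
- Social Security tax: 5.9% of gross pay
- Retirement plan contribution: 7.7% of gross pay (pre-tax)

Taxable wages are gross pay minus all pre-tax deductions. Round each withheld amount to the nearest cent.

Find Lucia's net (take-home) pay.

403(b) contribution: $1,890.88 × 0.085 = $160.72
Retirement plan contribution: $1,890.88 × 0.077 = $145.60
Pre-tax total = $160.72 + $145.60 = $306.32
Taxable wages = $1,890.88 − $306.32 = $1,584.56
Federal withholding: $1,584.56 × 0.1125 = $178.26
State tax withheld: $1,584.56 × 0.0369 = $58.47
SDI: $1,890.88 × 0.0115 = $21.75
Social Security tax: $1,890.88 × 0.059 = $111.56
AD&D insurance premium: $59.47
Union dues: $109.50
Garnishment: $1,890.88 × 0.0319 = $60.32
(Employer's $361.51 toward union dues is not withheld from the employee.)
Total deductions = $160.72 + $145.60 + $178.26 + $58.47 + $21.75 + $111.56 + $59.47 + $109.50 + $60.32 = $905.65
Net pay = $1,890.88 − $905.65 = $985.23

$985.23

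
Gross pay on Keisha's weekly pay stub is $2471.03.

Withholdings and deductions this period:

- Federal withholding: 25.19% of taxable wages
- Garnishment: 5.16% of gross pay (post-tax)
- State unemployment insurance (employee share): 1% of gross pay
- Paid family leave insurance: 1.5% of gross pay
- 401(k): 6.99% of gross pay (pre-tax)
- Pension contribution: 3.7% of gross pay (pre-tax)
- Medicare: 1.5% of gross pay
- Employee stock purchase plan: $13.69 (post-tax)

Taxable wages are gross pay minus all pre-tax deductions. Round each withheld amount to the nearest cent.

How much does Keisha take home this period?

$1410.92

401(k): $2471.03 × 0.0699 = $172.72
Pension contribution: $2471.03 × 0.037 = $91.43
Pre-tax total = $172.72 + $91.43 = $264.15
Taxable wages = $2471.03 − $264.15 = $2206.88
Federal withholding: $2206.88 × 0.2519 = $555.91
State unemployment insurance (employee share): $2471.03 × 0.01 = $24.71
Medicare: $2471.03 × 0.015 = $37.07
Paid family leave insurance: $2471.03 × 0.015 = $37.07
Employee stock purchase plan: $13.69
Garnishment: $2471.03 × 0.0516 = $127.51
Total deductions = $172.72 + $91.43 + $555.91 + $24.71 + $37.07 + $37.07 + $13.69 + $127.51 = $1060.11
Net pay = $2471.03 − $1060.11 = $1410.92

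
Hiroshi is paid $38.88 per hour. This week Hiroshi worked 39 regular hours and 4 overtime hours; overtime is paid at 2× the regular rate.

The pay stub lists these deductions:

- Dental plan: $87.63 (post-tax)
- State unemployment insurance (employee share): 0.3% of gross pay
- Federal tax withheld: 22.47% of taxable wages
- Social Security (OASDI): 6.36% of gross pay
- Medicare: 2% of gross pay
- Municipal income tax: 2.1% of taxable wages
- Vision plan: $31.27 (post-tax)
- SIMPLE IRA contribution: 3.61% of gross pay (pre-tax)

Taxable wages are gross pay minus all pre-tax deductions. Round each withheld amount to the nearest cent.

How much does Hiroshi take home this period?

$1051.47

Regular pay: 39 × $38.88 = $1516.32
Overtime pay: 4 × $38.88 × 2 = $311.04
Gross pay = $1516.32 + $311.04 = $1827.36
SIMPLE IRA contribution: $1827.36 × 0.0361 = $65.97
Taxable wages = $1827.36 − $65.97 = $1761.39
Federal tax withheld: $1761.39 × 0.2247 = $395.78
Municipal income tax: $1761.39 × 0.021 = $36.99
Social Security (OASDI): $1827.36 × 0.0636 = $116.22
Medicare: $1827.36 × 0.02 = $36.55
State unemployment insurance (employee share): $1827.36 × 0.003 = $5.48
Vision plan: $31.27
Dental plan: $87.63
Total deductions = $65.97 + $395.78 + $36.99 + $116.22 + $36.55 + $5.48 + $31.27 + $87.63 = $775.89
Net pay = $1827.36 − $775.89 = $1051.47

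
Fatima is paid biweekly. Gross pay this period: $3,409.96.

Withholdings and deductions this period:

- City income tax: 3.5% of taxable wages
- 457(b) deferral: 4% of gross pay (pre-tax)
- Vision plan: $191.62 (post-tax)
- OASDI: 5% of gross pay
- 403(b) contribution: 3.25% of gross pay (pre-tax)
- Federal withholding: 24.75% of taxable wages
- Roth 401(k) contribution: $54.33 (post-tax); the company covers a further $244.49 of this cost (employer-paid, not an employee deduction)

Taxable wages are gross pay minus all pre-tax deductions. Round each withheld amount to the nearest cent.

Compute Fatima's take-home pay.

$1,852.81

403(b) contribution: $3,409.96 × 0.0325 = $110.82
457(b) deferral: $3,409.96 × 0.04 = $136.40
Pre-tax total = $110.82 + $136.40 = $247.22
Taxable wages = $3,409.96 − $247.22 = $3,162.74
Federal withholding: $3,162.74 × 0.2475 = $782.78
City income tax: $3,162.74 × 0.035 = $110.70
OASDI: $3,409.96 × 0.05 = $170.50
Vision plan: $191.62
Roth 401(k) contribution: $54.33
(Employer's $244.49 toward Roth 401(k) contribution is not withheld from the employee.)
Total deductions = $110.82 + $136.40 + $782.78 + $110.70 + $170.50 + $191.62 + $54.33 = $1,557.15
Net pay = $3,409.96 − $1,557.15 = $1,852.81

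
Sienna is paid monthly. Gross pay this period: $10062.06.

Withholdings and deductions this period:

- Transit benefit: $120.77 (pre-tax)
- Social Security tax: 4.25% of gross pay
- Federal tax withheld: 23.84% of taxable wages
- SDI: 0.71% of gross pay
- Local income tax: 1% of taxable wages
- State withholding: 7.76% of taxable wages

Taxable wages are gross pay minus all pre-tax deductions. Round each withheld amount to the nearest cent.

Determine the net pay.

Transit benefit: $120.77
Taxable wages = $10062.06 − $120.77 = $9941.29
State withholding: $9941.29 × 0.0776 = $771.44
Federal tax withheld: $9941.29 × 0.2384 = $2370.00
Local income tax: $9941.29 × 0.01 = $99.41
Social Security tax: $10062.06 × 0.0425 = $427.64
SDI: $10062.06 × 0.0071 = $71.44
Total deductions = $120.77 + $771.44 + $2370.00 + $99.41 + $427.64 + $71.44 = $3860.70
Net pay = $10062.06 − $3860.70 = $6201.36

$6201.36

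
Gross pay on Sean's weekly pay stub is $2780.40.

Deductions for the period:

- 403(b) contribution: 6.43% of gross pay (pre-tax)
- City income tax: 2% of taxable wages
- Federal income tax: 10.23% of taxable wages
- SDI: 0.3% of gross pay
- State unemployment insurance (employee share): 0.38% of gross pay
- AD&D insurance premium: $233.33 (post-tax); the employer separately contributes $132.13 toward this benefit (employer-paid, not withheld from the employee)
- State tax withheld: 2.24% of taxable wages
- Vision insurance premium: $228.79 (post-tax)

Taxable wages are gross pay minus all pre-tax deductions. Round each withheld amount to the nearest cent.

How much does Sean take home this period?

$1744.13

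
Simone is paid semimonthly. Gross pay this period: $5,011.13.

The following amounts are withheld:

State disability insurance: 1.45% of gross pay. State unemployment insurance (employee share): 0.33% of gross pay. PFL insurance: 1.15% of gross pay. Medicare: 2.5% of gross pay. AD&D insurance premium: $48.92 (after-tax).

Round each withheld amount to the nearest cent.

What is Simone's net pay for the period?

$4,690.10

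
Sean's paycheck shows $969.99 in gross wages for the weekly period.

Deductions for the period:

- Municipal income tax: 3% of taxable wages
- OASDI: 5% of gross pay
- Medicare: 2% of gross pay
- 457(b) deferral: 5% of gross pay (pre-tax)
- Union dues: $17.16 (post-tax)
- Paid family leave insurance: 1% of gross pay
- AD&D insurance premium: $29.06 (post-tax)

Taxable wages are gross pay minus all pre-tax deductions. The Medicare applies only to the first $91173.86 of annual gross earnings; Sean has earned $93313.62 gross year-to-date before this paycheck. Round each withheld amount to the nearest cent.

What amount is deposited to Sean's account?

$789.43

457(b) deferral: $969.99 × 0.05 = $48.50
Taxable wages = $969.99 − $48.50 = $921.49
Municipal income tax: $921.49 × 0.03 = $27.64
Medicare: annual cap $91173.86 already reached (YTD $93313.62), so $0.00
OASDI: $969.99 × 0.05 = $48.50
Paid family leave insurance: $969.99 × 0.01 = $9.70
AD&D insurance premium: $29.06
Union dues: $17.16
Total deductions = $48.50 + $27.64 + $0.00 + $48.50 + $9.70 + $29.06 + $17.16 = $180.56
Net pay = $969.99 − $180.56 = $789.43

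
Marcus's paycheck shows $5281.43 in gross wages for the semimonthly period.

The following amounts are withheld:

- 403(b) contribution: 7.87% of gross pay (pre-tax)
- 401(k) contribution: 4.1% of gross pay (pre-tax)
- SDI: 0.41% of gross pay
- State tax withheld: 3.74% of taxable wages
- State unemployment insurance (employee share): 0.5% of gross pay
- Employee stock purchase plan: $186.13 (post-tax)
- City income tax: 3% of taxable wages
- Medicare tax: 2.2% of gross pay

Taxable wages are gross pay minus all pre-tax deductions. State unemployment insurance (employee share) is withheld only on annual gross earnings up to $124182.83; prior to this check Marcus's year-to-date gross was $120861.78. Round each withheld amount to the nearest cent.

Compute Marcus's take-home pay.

403(b) contribution: $5281.43 × 0.0787 = $415.65
401(k) contribution: $5281.43 × 0.041 = $216.54
Pre-tax total = $415.65 + $216.54 = $632.19
Taxable wages = $5281.43 − $632.19 = $4649.24
City income tax: $4649.24 × 0.03 = $139.48
State tax withheld: $4649.24 × 0.0374 = $173.88
SDI: $5281.43 × 0.0041 = $21.65
Medicare tax: $5281.43 × 0.022 = $116.19
State unemployment insurance (employee share): only $124182.83 − $120861.78 = $3321.05 of this check is subject → $3321.05 × 0.005 = $16.61
Employee stock purchase plan: $186.13
Total deductions = $415.65 + $216.54 + $139.48 + $173.88 + $21.65 + $116.19 + $16.61 + $186.13 = $1286.13
Net pay = $5281.43 − $1286.13 = $3995.30

$3995.30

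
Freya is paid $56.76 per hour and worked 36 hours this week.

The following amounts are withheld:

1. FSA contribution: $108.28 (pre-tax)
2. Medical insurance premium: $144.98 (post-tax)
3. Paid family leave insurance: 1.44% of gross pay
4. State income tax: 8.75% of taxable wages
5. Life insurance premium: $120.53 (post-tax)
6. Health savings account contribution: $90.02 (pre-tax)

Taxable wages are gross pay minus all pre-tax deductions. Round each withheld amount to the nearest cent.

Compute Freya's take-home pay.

Gross pay: 36 × $56.76 = $2,043.36
FSA contribution: $108.28
Health savings account contribution: $90.02
Pre-tax total = $108.28 + $90.02 = $198.30
Taxable wages = $2,043.36 − $198.30 = $1,845.06
State income tax: $1,845.06 × 0.0875 = $161.44
Paid family leave insurance: $2,043.36 × 0.0144 = $29.42
Medical insurance premium: $144.98
Life insurance premium: $120.53
Total deductions = $108.28 + $90.02 + $161.44 + $29.42 + $144.98 + $120.53 = $654.67
Net pay = $2,043.36 − $654.67 = $1,388.69

$1,388.69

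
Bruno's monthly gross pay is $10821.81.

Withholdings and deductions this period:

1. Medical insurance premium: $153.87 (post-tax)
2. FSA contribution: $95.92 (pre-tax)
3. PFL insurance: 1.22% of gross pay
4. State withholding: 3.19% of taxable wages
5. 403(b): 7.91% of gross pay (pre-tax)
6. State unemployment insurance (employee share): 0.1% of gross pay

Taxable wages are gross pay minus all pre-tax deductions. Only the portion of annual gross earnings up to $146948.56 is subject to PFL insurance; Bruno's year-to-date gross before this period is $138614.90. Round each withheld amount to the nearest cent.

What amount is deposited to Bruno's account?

$9288.67

FSA contribution: $95.92
403(b): $10821.81 × 0.0791 = $856.01
Pre-tax total = $95.92 + $856.01 = $951.93
Taxable wages = $10821.81 − $951.93 = $9869.88
State withholding: $9869.88 × 0.0319 = $314.85
PFL insurance: only $146948.56 − $138614.90 = $8333.66 of this check is subject → $8333.66 × 0.0122 = $101.67
State unemployment insurance (employee share): $10821.81 × 0.001 = $10.82
Medical insurance premium: $153.87
Total deductions = $95.92 + $856.01 + $314.85 + $101.67 + $10.82 + $153.87 = $1533.14
Net pay = $10821.81 − $1533.14 = $9288.67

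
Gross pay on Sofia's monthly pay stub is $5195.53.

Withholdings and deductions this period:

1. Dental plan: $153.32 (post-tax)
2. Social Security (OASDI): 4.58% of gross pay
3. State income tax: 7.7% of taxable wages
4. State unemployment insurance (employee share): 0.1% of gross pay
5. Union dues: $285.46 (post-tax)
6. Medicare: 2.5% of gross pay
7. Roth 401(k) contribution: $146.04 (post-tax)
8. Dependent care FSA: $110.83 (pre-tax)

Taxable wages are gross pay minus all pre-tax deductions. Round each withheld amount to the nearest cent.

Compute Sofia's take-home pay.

$3735.31

Dependent care FSA: $110.83
Taxable wages = $5195.53 − $110.83 = $5084.70
State income tax: $5084.70 × 0.077 = $391.52
Social Security (OASDI): $5195.53 × 0.0458 = $237.96
State unemployment insurance (employee share): $5195.53 × 0.001 = $5.20
Medicare: $5195.53 × 0.025 = $129.89
Roth 401(k) contribution: $146.04
Union dues: $285.46
Dental plan: $153.32
Total deductions = $110.83 + $391.52 + $237.96 + $5.20 + $129.89 + $146.04 + $285.46 + $153.32 = $1460.22
Net pay = $5195.53 − $1460.22 = $3735.31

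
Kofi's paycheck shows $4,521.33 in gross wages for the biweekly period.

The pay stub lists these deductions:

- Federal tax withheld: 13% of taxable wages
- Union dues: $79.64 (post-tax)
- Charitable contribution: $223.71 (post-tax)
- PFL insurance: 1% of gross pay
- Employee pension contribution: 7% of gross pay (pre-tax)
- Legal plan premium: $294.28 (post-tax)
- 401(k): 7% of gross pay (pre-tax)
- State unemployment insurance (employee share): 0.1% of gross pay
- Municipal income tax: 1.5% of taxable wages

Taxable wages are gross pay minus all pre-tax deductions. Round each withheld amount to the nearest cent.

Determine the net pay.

401(k): $4,521.33 × 0.07 = $316.49
Employee pension contribution: $4,521.33 × 0.07 = $316.49
Pre-tax total = $316.49 + $316.49 = $632.98
Taxable wages = $4,521.33 − $632.98 = $3,888.35
Federal tax withheld: $3,888.35 × 0.13 = $505.49
Municipal income tax: $3,888.35 × 0.015 = $58.33
State unemployment insurance (employee share): $4,521.33 × 0.001 = $4.52
PFL insurance: $4,521.33 × 0.01 = $45.21
Charitable contribution: $223.71
Legal plan premium: $294.28
Union dues: $79.64
Total deductions = $316.49 + $316.49 + $505.49 + $58.33 + $4.52 + $45.21 + $223.71 + $294.28 + $79.64 = $1,844.16
Net pay = $4,521.33 − $1,844.16 = $2,677.17

$2,677.17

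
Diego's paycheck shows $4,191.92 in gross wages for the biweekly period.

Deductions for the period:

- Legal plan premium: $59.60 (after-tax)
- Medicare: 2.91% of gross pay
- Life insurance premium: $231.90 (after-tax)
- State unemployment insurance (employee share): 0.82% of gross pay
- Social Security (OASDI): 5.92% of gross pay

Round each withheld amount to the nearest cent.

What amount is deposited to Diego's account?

$3,495.91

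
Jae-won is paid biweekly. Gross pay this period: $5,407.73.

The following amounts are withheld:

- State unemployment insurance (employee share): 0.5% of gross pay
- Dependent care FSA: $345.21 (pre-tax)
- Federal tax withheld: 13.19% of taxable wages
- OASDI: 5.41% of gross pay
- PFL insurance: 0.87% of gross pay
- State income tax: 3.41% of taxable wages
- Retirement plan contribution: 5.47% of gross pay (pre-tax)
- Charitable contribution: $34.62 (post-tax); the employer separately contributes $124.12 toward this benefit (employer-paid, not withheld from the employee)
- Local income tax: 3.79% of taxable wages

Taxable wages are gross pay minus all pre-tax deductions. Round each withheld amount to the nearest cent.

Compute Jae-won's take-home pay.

$3,393.51

Dependent care FSA: $345.21
Retirement plan contribution: $5,407.73 × 0.0547 = $295.80
Pre-tax total = $345.21 + $295.80 = $641.01
Taxable wages = $5,407.73 − $641.01 = $4,766.72
Federal tax withheld: $4,766.72 × 0.1319 = $628.73
Local income tax: $4,766.72 × 0.0379 = $180.66
State income tax: $4,766.72 × 0.0341 = $162.55
State unemployment insurance (employee share): $5,407.73 × 0.005 = $27.04
OASDI: $5,407.73 × 0.0541 = $292.56
PFL insurance: $5,407.73 × 0.0087 = $47.05
Charitable contribution: $34.62
(Employer's $124.12 toward charitable contribution is not withheld from the employee.)
Total deductions = $345.21 + $295.80 + $628.73 + $180.66 + $162.55 + $27.04 + $292.56 + $47.05 + $34.62 = $2,014.22
Net pay = $5,407.73 − $2,014.22 = $3,393.51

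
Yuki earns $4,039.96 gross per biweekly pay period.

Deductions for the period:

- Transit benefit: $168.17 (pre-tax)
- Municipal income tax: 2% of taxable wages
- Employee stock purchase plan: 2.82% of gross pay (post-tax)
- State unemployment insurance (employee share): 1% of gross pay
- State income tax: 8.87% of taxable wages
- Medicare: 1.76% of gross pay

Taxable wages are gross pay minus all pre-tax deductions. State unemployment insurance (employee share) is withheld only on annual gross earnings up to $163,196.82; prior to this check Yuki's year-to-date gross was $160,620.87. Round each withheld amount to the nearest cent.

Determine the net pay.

$3,240.13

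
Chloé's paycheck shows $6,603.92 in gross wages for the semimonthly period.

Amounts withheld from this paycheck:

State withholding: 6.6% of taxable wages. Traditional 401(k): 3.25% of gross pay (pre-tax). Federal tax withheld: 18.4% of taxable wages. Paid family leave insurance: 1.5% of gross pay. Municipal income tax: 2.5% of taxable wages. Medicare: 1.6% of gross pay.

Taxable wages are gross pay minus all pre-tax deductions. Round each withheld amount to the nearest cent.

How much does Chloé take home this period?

Traditional 401(k): $6,603.92 × 0.0325 = $214.63
Taxable wages = $6,603.92 − $214.63 = $6,389.29
Municipal income tax: $6,389.29 × 0.025 = $159.73
Federal tax withheld: $6,389.29 × 0.184 = $1,175.63
State withholding: $6,389.29 × 0.066 = $421.69
Medicare: $6,603.92 × 0.016 = $105.66
Paid family leave insurance: $6,603.92 × 0.015 = $99.06
Total deductions = $214.63 + $159.73 + $1,175.63 + $421.69 + $105.66 + $99.06 = $2,176.40
Net pay = $6,603.92 − $2,176.40 = $4,427.52

$4,427.52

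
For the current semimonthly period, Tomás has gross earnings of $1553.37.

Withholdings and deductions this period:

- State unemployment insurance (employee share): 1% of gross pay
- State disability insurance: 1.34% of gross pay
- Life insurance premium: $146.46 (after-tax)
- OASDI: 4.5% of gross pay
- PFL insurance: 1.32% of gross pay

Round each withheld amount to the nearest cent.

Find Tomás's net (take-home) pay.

State disability insurance: $1553.37 × 0.0134 = $20.82
PFL insurance: $1553.37 × 0.0132 = $20.50
State unemployment insurance (employee share): $1553.37 × 0.01 = $15.53
OASDI: $1553.37 × 0.045 = $69.90
Life insurance premium: $146.46
Total deductions = $20.82 + $20.50 + $15.53 + $69.90 + $146.46 = $273.21
Net pay = $1553.37 − $273.21 = $1280.16

$1280.16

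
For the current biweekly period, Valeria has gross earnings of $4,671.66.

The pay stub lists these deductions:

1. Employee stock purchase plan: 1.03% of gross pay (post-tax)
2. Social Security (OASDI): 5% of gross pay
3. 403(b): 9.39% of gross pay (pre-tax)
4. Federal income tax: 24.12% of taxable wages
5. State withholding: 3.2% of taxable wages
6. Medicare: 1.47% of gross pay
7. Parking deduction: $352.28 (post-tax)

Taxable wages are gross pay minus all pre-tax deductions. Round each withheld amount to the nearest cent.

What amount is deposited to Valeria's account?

403(b): $4,671.66 × 0.0939 = $438.67
Taxable wages = $4,671.66 − $438.67 = $4,232.99
Federal income tax: $4,232.99 × 0.2412 = $1,021.00
State withholding: $4,232.99 × 0.032 = $135.46
Social Security (OASDI): $4,671.66 × 0.05 = $233.58
Medicare: $4,671.66 × 0.0147 = $68.67
Parking deduction: $352.28
Employee stock purchase plan: $4,671.66 × 0.0103 = $48.12
Total deductions = $438.67 + $1,021.00 + $135.46 + $233.58 + $68.67 + $352.28 + $48.12 = $2,297.78
Net pay = $4,671.66 − $2,297.78 = $2,373.88

$2,373.88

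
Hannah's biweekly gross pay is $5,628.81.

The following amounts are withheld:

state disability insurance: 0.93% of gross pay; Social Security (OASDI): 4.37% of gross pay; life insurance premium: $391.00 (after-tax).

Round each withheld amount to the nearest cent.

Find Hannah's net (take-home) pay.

$4,939.48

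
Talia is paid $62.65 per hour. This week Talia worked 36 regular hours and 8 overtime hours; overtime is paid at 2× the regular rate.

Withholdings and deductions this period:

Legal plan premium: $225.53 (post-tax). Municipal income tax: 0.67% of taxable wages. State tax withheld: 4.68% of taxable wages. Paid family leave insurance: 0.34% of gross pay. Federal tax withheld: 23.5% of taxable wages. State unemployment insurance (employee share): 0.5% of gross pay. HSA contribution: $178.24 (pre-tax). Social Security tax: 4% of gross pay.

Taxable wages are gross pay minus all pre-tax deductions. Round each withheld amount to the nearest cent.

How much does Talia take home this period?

$1,807.90

Regular pay: 36 × $62.65 = $2,255.40
Overtime pay: 8 × $62.65 × 2 = $1,002.40
Gross pay = $2,255.40 + $1,002.40 = $3,257.80
HSA contribution: $178.24
Taxable wages = $3,257.80 − $178.24 = $3,079.56
Federal tax withheld: $3,079.56 × 0.235 = $723.70
State tax withheld: $3,079.56 × 0.0468 = $144.12
Municipal income tax: $3,079.56 × 0.0067 = $20.63
State unemployment insurance (employee share): $3,257.80 × 0.005 = $16.29
Paid family leave insurance: $3,257.80 × 0.0034 = $11.08
Social Security tax: $3,257.80 × 0.04 = $130.31
Legal plan premium: $225.53
Total deductions = $178.24 + $723.70 + $144.12 + $20.63 + $16.29 + $11.08 + $130.31 + $225.53 = $1,449.90
Net pay = $3,257.80 − $1,449.90 = $1,807.90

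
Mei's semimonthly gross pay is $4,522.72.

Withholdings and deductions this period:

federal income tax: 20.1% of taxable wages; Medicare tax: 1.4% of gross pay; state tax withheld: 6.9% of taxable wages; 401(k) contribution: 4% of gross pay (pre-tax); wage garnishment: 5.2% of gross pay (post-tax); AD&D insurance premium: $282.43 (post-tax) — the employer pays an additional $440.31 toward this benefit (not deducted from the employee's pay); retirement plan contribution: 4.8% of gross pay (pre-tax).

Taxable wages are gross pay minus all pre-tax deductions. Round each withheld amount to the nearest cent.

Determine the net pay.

$2,430.11

Retirement plan contribution: $4,522.72 × 0.048 = $217.09
401(k) contribution: $4,522.72 × 0.04 = $180.91
Pre-tax total = $217.09 + $180.91 = $398.00
Taxable wages = $4,522.72 − $398.00 = $4,124.72
State tax withheld: $4,124.72 × 0.069 = $284.61
Federal income tax: $4,124.72 × 0.201 = $829.07
Medicare tax: $4,522.72 × 0.014 = $63.32
Wage garnishment: $4,522.72 × 0.052 = $235.18
AD&D insurance premium: $282.43
(Employer's $440.31 toward AD&D insurance premium is not withheld from the employee.)
Total deductions = $217.09 + $180.91 + $284.61 + $829.07 + $63.32 + $235.18 + $282.43 = $2,092.61
Net pay = $4,522.72 − $2,092.61 = $2,430.11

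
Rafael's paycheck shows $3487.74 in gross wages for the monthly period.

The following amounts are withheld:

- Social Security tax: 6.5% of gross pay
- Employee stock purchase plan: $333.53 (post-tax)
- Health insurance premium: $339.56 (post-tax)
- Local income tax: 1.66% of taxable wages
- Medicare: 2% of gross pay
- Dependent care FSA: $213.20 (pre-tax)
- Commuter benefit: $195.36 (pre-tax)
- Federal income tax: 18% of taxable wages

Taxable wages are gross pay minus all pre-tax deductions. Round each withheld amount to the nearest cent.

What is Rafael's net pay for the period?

$1504.28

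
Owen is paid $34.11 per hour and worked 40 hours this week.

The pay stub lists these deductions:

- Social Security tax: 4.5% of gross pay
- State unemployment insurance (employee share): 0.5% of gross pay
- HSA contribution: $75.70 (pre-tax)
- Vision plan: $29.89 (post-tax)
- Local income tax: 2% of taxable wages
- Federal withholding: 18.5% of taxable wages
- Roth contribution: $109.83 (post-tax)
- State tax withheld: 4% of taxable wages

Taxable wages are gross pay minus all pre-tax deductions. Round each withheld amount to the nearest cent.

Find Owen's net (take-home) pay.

$765.03

Gross pay: 40 × $34.11 = $1,364.40
HSA contribution: $75.70
Taxable wages = $1,364.40 − $75.70 = $1,288.70
State tax withheld: $1,288.70 × 0.04 = $51.55
Federal withholding: $1,288.70 × 0.185 = $238.41
Local income tax: $1,288.70 × 0.02 = $25.77
Social Security tax: $1,364.40 × 0.045 = $61.40
State unemployment insurance (employee share): $1,364.40 × 0.005 = $6.82
Vision plan: $29.89
Roth contribution: $109.83
Total deductions = $75.70 + $51.55 + $238.41 + $25.77 + $61.40 + $6.82 + $29.89 + $109.83 = $599.37
Net pay = $1,364.40 − $599.37 = $765.03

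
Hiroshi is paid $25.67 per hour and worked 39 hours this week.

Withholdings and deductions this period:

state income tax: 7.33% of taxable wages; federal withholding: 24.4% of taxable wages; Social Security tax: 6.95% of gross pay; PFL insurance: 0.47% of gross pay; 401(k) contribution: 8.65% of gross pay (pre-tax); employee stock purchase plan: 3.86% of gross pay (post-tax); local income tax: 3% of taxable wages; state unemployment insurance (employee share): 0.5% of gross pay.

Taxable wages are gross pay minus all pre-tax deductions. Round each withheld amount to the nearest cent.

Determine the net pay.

Gross pay: 39 × $25.67 = $1,001.13
401(k) contribution: $1,001.13 × 0.0865 = $86.60
Taxable wages = $1,001.13 − $86.60 = $914.53
Federal withholding: $914.53 × 0.244 = $223.15
Local income tax: $914.53 × 0.03 = $27.44
State income tax: $914.53 × 0.0733 = $67.04
Social Security tax: $1,001.13 × 0.0695 = $69.58
State unemployment insurance (employee share): $1,001.13 × 0.005 = $5.01
PFL insurance: $1,001.13 × 0.0047 = $4.71
Employee stock purchase plan: $1,001.13 × 0.0386 = $38.64
Total deductions = $86.60 + $223.15 + $27.44 + $67.04 + $69.58 + $5.01 + $4.71 + $38.64 = $522.17
Net pay = $1,001.13 − $522.17 = $478.96

$478.96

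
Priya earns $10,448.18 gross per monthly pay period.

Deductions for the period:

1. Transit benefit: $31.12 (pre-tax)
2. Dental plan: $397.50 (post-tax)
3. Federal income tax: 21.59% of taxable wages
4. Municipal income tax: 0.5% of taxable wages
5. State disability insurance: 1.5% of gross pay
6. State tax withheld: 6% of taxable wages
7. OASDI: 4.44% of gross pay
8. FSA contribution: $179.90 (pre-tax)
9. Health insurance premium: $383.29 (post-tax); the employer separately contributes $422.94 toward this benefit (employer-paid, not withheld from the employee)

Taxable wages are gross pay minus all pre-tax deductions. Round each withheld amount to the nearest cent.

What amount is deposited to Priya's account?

FSA contribution: $179.90
Transit benefit: $31.12
Pre-tax total = $179.90 + $31.12 = $211.02
Taxable wages = $10,448.18 − $211.02 = $10,237.16
Federal income tax: $10,237.16 × 0.2159 = $2,210.20
Municipal income tax: $10,237.16 × 0.005 = $51.19
State tax withheld: $10,237.16 × 0.06 = $614.23
OASDI: $10,448.18 × 0.0444 = $463.90
State disability insurance: $10,448.18 × 0.015 = $156.72
Dental plan: $397.50
Health insurance premium: $383.29
(Employer's $422.94 toward health insurance premium is not withheld from the employee.)
Total deductions = $179.90 + $31.12 + $2,210.20 + $51.19 + $614.23 + $463.90 + $156.72 + $397.50 + $383.29 = $4,488.05
Net pay = $10,448.18 − $4,488.05 = $5,960.13

$5,960.13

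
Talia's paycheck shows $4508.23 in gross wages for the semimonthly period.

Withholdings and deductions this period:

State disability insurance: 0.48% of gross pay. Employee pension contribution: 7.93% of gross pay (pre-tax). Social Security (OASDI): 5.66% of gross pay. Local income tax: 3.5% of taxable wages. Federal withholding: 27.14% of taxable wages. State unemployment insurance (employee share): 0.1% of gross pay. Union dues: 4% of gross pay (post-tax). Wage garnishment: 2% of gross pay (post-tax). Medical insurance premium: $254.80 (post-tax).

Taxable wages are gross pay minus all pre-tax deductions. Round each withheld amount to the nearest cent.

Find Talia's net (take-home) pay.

$2072.33

Employee pension contribution: $4508.23 × 0.0793 = $357.50
Taxable wages = $4508.23 − $357.50 = $4150.73
Local income tax: $4150.73 × 0.035 = $145.28
Federal withholding: $4150.73 × 0.2714 = $1126.51
Social Security (OASDI): $4508.23 × 0.0566 = $255.17
State unemployment insurance (employee share): $4508.23 × 0.001 = $4.51
State disability insurance: $4508.23 × 0.0048 = $21.64
Medical insurance premium: $254.80
Wage garnishment: $4508.23 × 0.02 = $90.16
Union dues: $4508.23 × 0.04 = $180.33
Total deductions = $357.50 + $145.28 + $1126.51 + $255.17 + $4.51 + $21.64 + $254.80 + $90.16 + $180.33 = $2435.90
Net pay = $4508.23 − $2435.90 = $2072.33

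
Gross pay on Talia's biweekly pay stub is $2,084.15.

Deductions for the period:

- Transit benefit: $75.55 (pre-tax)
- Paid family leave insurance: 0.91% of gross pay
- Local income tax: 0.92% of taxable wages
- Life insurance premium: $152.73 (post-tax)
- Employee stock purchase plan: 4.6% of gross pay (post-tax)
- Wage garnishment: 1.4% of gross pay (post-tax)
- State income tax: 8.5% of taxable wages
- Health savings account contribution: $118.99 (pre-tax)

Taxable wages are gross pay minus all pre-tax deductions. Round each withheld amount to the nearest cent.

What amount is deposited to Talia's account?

$1,414.86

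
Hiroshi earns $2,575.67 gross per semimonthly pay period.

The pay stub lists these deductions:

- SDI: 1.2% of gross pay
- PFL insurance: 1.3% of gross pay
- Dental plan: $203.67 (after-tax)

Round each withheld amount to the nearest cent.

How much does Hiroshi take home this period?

$2,307.61

PFL insurance: $2,575.67 × 0.013 = $33.48
SDI: $2,575.67 × 0.012 = $30.91
Dental plan: $203.67
Total deductions = $33.48 + $30.91 + $203.67 = $268.06
Net pay = $2,575.67 − $268.06 = $2,307.61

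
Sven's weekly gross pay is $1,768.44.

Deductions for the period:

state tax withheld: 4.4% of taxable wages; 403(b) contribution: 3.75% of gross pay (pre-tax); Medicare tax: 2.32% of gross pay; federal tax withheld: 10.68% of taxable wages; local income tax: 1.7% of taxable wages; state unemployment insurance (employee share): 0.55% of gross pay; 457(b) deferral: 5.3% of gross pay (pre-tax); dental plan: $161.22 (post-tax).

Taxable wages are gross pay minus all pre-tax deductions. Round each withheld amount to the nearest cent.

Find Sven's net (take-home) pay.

457(b) deferral: $1,768.44 × 0.053 = $93.73
403(b) contribution: $1,768.44 × 0.0375 = $66.32
Pre-tax total = $93.73 + $66.32 = $160.05
Taxable wages = $1,768.44 − $160.05 = $1,608.39
Local income tax: $1,608.39 × 0.017 = $27.34
Federal tax withheld: $1,608.39 × 0.1068 = $171.78
State tax withheld: $1,608.39 × 0.044 = $70.77
State unemployment insurance (employee share): $1,768.44 × 0.0055 = $9.73
Medicare tax: $1,768.44 × 0.0232 = $41.03
Dental plan: $161.22
Total deductions = $93.73 + $66.32 + $27.34 + $171.78 + $70.77 + $9.73 + $41.03 + $161.22 = $641.92
Net pay = $1,768.44 − $641.92 = $1,126.52

$1,126.52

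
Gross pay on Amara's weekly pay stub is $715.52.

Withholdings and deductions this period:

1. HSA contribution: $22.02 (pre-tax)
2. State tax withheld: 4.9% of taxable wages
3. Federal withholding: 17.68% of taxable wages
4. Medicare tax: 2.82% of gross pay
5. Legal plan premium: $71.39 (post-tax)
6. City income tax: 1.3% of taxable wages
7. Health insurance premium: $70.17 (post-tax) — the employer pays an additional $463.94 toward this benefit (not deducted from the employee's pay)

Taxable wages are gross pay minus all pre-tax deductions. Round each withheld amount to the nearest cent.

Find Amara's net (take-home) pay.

$366.15

HSA contribution: $22.02
Taxable wages = $715.52 − $22.02 = $693.50
Federal withholding: $693.50 × 0.1768 = $122.61
City income tax: $693.50 × 0.013 = $9.02
State tax withheld: $693.50 × 0.049 = $33.98
Medicare tax: $715.52 × 0.0282 = $20.18
Health insurance premium: $70.17
Legal plan premium: $71.39
(Employer's $463.94 toward health insurance premium is not withheld from the employee.)
Total deductions = $22.02 + $122.61 + $9.02 + $33.98 + $20.18 + $70.17 + $71.39 = $349.37
Net pay = $715.52 − $349.37 = $366.15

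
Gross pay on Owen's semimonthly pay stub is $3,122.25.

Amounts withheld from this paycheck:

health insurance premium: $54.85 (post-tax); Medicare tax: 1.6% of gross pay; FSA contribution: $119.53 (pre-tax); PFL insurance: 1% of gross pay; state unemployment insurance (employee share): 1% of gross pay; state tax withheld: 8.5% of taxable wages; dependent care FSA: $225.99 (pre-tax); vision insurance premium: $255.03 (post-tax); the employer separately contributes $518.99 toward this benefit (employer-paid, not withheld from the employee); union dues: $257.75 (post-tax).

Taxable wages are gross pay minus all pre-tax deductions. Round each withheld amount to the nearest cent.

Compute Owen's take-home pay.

$1,860.68

Dependent care FSA: $225.99
FSA contribution: $119.53
Pre-tax total = $225.99 + $119.53 = $345.52
Taxable wages = $3,122.25 − $345.52 = $2,776.73
State tax withheld: $2,776.73 × 0.085 = $236.02
Medicare tax: $3,122.25 × 0.016 = $49.96
State unemployment insurance (employee share): $3,122.25 × 0.01 = $31.22
PFL insurance: $3,122.25 × 0.01 = $31.22
Union dues: $257.75
Health insurance premium: $54.85
Vision insurance premium: $255.03
(Employer's $518.99 toward vision insurance premium is not withheld from the employee.)
Total deductions = $225.99 + $119.53 + $236.02 + $49.96 + $31.22 + $31.22 + $257.75 + $54.85 + $255.03 = $1,261.57
Net pay = $3,122.25 − $1,261.57 = $1,860.68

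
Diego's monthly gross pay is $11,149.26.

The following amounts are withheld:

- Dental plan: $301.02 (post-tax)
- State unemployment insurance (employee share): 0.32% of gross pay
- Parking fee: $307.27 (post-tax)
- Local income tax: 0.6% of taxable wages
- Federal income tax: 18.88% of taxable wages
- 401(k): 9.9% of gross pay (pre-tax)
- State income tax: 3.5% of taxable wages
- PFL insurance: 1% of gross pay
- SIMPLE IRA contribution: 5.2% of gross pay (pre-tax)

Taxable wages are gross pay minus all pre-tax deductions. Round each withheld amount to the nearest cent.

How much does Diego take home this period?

$6,535.04

SIMPLE IRA contribution: $11,149.26 × 0.052 = $579.76
401(k): $11,149.26 × 0.099 = $1,103.78
Pre-tax total = $579.76 + $1,103.78 = $1,683.54
Taxable wages = $11,149.26 − $1,683.54 = $9,465.72
Local income tax: $9,465.72 × 0.006 = $56.79
State income tax: $9,465.72 × 0.035 = $331.30
Federal income tax: $9,465.72 × 0.1888 = $1,787.13
PFL insurance: $11,149.26 × 0.01 = $111.49
State unemployment insurance (employee share): $11,149.26 × 0.0032 = $35.68
Parking fee: $307.27
Dental plan: $301.02
Total deductions = $579.76 + $1,103.78 + $56.79 + $331.30 + $1,787.13 + $111.49 + $35.68 + $307.27 + $301.02 = $4,614.22
Net pay = $11,149.26 − $4,614.22 = $6,535.04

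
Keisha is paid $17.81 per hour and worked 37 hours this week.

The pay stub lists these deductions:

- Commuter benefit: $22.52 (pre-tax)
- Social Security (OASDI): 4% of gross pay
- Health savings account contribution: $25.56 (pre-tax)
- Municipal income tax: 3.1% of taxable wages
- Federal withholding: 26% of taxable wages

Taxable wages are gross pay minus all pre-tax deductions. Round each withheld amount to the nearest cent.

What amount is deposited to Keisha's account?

$406.76

Gross pay: 37 × $17.81 = $658.97
Commuter benefit: $22.52
Health savings account contribution: $25.56
Pre-tax total = $22.52 + $25.56 = $48.08
Taxable wages = $658.97 − $48.08 = $610.89
Municipal income tax: $610.89 × 0.031 = $18.94
Federal withholding: $610.89 × 0.26 = $158.83
Social Security (OASDI): $658.97 × 0.04 = $26.36
Total deductions = $22.52 + $25.56 + $18.94 + $158.83 + $26.36 = $252.21
Net pay = $658.97 − $252.21 = $406.76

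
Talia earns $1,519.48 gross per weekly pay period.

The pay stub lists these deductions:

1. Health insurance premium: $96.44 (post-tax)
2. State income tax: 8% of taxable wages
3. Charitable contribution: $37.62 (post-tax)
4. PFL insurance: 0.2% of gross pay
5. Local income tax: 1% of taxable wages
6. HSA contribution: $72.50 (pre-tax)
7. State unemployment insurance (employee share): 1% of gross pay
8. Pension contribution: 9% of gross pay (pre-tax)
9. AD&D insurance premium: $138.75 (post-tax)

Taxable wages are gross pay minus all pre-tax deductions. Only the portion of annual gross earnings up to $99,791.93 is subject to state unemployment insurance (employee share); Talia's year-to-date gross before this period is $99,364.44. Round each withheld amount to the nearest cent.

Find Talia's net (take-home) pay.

HSA contribution: $72.50
Pension contribution: $1,519.48 × 0.09 = $136.75
Pre-tax total = $72.50 + $136.75 = $209.25
Taxable wages = $1,519.48 − $209.25 = $1,310.23
State income tax: $1,310.23 × 0.08 = $104.82
Local income tax: $1,310.23 × 0.01 = $13.10
PFL insurance: $1,519.48 × 0.002 = $3.04
State unemployment insurance (employee share): only $99,791.93 − $99,364.44 = $427.49 of this check is subject → $427.49 × 0.01 = $4.27
Health insurance premium: $96.44
AD&D insurance premium: $138.75
Charitable contribution: $37.62
Total deductions = $72.50 + $136.75 + $104.82 + $13.10 + $3.04 + $4.27 + $96.44 + $138.75 + $37.62 = $607.29
Net pay = $1,519.48 − $607.29 = $912.19

$912.19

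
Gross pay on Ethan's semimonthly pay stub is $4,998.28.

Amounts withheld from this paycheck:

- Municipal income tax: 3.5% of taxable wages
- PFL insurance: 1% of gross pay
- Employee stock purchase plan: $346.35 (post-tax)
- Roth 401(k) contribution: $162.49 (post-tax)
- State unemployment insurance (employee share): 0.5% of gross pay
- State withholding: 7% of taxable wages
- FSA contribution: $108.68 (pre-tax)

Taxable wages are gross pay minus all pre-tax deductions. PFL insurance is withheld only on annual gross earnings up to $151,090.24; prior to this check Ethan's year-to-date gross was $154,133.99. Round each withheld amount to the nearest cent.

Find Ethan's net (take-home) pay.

FSA contribution: $108.68
Taxable wages = $4,998.28 − $108.68 = $4,889.60
Municipal income tax: $4,889.60 × 0.035 = $171.14
State withholding: $4,889.60 × 0.07 = $342.27
State unemployment insurance (employee share): $4,998.28 × 0.005 = $24.99
PFL insurance: annual cap $151,090.24 already reached (YTD $154,133.99), so $0.00
Employee stock purchase plan: $346.35
Roth 401(k) contribution: $162.49
Total deductions = $108.68 + $171.14 + $342.27 + $24.99 + $0.00 + $346.35 + $162.49 = $1,155.92
Net pay = $4,998.28 − $1,155.92 = $3,842.36

$3,842.36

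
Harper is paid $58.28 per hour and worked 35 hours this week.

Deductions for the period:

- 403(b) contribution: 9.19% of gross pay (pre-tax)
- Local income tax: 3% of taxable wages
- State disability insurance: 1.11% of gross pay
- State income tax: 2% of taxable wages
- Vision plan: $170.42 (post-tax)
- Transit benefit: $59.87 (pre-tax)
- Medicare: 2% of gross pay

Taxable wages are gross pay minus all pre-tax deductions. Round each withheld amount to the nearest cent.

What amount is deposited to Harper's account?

Gross pay: 35 × $58.28 = $2,039.80
Transit benefit: $59.87
403(b) contribution: $2,039.80 × 0.0919 = $187.46
Pre-tax total = $59.87 + $187.46 = $247.33
Taxable wages = $2,039.80 − $247.33 = $1,792.47
State income tax: $1,792.47 × 0.02 = $35.85
Local income tax: $1,792.47 × 0.03 = $53.77
Medicare: $2,039.80 × 0.02 = $40.80
State disability insurance: $2,039.80 × 0.0111 = $22.64
Vision plan: $170.42
Total deductions = $59.87 + $187.46 + $35.85 + $53.77 + $40.80 + $22.64 + $170.42 = $570.81
Net pay = $2,039.80 − $570.81 = $1,468.99

$1,468.99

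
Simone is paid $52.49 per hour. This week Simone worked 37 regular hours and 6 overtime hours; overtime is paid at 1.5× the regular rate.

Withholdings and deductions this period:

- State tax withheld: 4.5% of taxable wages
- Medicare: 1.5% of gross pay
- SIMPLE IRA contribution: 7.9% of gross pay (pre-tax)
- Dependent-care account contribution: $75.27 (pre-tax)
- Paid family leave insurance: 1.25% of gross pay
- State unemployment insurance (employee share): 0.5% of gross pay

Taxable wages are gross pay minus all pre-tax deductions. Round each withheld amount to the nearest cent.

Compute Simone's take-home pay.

$1,973.37

Regular pay: 37 × $52.49 = $1,942.13
Overtime pay: 6 × $52.49 × 1.5 = $472.41
Gross pay = $1,942.13 + $472.41 = $2,414.54
SIMPLE IRA contribution: $2,414.54 × 0.079 = $190.75
Dependent-care account contribution: $75.27
Pre-tax total = $190.75 + $75.27 = $266.02
Taxable wages = $2,414.54 − $266.02 = $2,148.52
State tax withheld: $2,148.52 × 0.045 = $96.68
State unemployment insurance (employee share): $2,414.54 × 0.005 = $12.07
Paid family leave insurance: $2,414.54 × 0.0125 = $30.18
Medicare: $2,414.54 × 0.015 = $36.22
Total deductions = $190.75 + $75.27 + $96.68 + $12.07 + $30.18 + $36.22 = $441.17
Net pay = $2,414.54 − $441.17 = $1,973.37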